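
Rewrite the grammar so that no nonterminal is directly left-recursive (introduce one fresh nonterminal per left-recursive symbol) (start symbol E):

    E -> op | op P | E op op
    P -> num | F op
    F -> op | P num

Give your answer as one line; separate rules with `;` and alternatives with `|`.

E -> op E' | op P E'; P -> num | F op; F -> op | P num; E' -> op op E' | ε

E is directly left-recursive.
For E: α = {op op}, β = {op, op P}. Rewrite as E → β E' and E' → α E' | ε.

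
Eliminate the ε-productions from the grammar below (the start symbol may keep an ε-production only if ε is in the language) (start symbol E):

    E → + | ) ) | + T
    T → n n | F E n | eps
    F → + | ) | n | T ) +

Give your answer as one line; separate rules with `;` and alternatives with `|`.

E → + | ) ) | + T; T → n n | F E n; F → + | ) | n | T ) + | ) +

The nullable symbols are {T}.
ε ∉ L(G), so no ε-production is kept.
For each production, add variants omitting each subset of nullable occurrences: F → T ) + gives T ) + | ) +.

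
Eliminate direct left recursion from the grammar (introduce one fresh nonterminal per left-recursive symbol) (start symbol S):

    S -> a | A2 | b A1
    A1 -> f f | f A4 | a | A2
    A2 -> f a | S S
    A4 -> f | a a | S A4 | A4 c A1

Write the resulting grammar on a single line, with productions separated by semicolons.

Directly left-recursive nonterminal: A4.
For A4: α = {c A1}, β = {f, a a, S A4}. Rewrite as A4 → β A4' and A4' → α A4' | ε.

S -> a | A2 | b A1; A1 -> f f | f A4 | a | A2; A2 -> f a | S S; A4 -> f A4' | a a A4' | S A4 A4'; A4' -> c A1 A4' | eps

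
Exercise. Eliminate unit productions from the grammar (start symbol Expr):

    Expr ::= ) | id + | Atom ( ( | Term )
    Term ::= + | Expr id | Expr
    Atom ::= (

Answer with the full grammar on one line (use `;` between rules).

Expr ::= ) | id + | Atom ( ( | Term ); Term ::= + | Expr id | ) | id + | Atom ( ( | Term ); Atom ::= (

Unit pairs: Term ⇒* {Expr}.
Replace each nonterminal's rules with the union of the non-unit rules of every nonterminal it unit-derives.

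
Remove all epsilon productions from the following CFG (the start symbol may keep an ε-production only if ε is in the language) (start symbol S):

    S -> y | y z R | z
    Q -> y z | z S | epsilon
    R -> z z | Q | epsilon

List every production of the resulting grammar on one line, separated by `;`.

Nullable set = {Q, R}.
ε ∉ L(G), so no ε-production is kept.
Expand every rule over subsets of its nullable positions: S → y z R gives y z R | y z.

S -> y | y z R | y z | z; Q -> y z | z S; R -> z z | Q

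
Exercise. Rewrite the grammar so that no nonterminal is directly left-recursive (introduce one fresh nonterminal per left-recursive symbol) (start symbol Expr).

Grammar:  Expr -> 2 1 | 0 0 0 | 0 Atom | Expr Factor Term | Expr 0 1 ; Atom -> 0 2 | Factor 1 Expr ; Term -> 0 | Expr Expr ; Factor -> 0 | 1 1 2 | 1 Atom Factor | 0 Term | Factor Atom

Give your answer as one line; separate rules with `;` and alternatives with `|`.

Directly left-recursive nonterminals: Expr, Factor.
For Expr: α = {Factor Term, 0 1}, β = {2 1, 0 0 0, 0 Atom}. Rewrite as Expr → β Expr1 and Expr1 → α Expr1 | ε.
For Factor: α = {Atom}, β = {0, 1 1 2, 1 Atom Factor, 0 Term}. Rewrite as Factor → β Factor1 and Factor1 → α Factor1 | ε.

Expr -> 2 1 Expr1 | 0 0 0 Expr1 | 0 Atom Expr1; Atom -> 0 2 | Factor 1 Expr; Term -> 0 | Expr Expr; Factor -> 0 Factor1 | 1 1 2 Factor1 | 1 Atom Factor Factor1 | 0 Term Factor1; Expr1 -> Factor Term Expr1 | 0 1 Expr1 | ε; Factor1 -> Atom Factor1 | ε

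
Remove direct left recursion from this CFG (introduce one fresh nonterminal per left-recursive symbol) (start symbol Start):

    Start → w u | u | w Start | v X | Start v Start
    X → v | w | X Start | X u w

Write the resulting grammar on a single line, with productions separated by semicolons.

Start → w u Start1 | u Start1 | w Start Start1 | v X Start1; X → v X1 | w X1; Start1 → v Start Start1 | ε; X1 → Start X1 | u w X1 | ε

Directly left-recursive nonterminals: Start, X.
For Start: α = {v Start}, β = {w u, u, w Start, v X}. Rewrite as Start → β Start1 and Start1 → α Start1 | ε.
For X: α = {Start, u w}, β = {v, w}. Rewrite as X → β X1 and X1 → α X1 | ε.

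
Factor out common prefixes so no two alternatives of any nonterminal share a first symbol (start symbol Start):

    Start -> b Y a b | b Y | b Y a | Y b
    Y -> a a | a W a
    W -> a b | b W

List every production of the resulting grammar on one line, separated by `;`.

Start has alternatives sharing prefix 'b Y': factor to Start → b Y Start1 with Start1 → a b | ε | a.
Y has alternatives sharing prefix 'a': factor to Y → a Y1 with Y1 → a | W a.
Start1 has alternatives sharing prefix 'a': factor to Start1 → a Start11 with Start11 → b | ε.

Start -> Y b | b Y Start1; Y -> a Y1; W -> a b | b W; Start1 -> ε | a Start11; Y1 -> a | W a; Start11 -> b | ε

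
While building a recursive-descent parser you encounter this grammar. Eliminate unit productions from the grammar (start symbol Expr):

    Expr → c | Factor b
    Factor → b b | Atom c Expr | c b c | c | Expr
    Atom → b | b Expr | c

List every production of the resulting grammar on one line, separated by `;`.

Unit pairs: Factor ⇒* {Expr}.
For each unit pair (A, B), copy every non-unit production of B to A, then drop all unit productions.

Expr → c | Factor b; Factor → b b | Atom c Expr | c b c | c | Factor b; Atom → b | b Expr | c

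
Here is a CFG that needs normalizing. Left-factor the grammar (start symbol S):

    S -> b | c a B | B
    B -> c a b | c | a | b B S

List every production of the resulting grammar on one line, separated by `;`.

S -> b | c a B | B; B -> a | b B S | c B'; B' -> a b | ε

B has alternatives sharing prefix 'c': factor to B → c B' with B' → a b | ε.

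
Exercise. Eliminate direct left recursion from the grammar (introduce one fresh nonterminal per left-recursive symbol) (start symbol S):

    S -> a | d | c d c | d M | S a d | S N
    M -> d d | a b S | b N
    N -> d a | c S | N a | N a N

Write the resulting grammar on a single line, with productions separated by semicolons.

Directly left-recursive nonterminals: S, N.
For S: α = {a d, N}, β = {a, d, c d c, d M}. Rewrite as S → β S' and S' → α S' | ε.
For N: α = {a, a N}, β = {d a, c S}. Rewrite as N → β N' and N' → α N' | ε.

S -> a S' | d S' | c d c S' | d M S'; M -> d d | a b S | b N; N -> d a N' | c S N'; S' -> a d S' | N S' | ε; N' -> a N' | a N N' | ε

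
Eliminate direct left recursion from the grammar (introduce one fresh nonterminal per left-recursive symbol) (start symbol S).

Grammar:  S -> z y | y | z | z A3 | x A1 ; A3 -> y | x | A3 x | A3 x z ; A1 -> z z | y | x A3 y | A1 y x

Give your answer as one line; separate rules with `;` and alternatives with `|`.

Directly left-recursive nonterminals: A3, A1.
For A3: α = {x, x z}, β = {y, x}. Rewrite as A3 → β A3' and A3' → α A3' | ε.
For A1: α = {y x}, β = {z z, y, x A3 y}. Rewrite as A1 → β A1' and A1' → α A1' | ε.

S -> z y | y | z | z A3 | x A1; A3 -> y A3' | x A3'; A1 -> z z A1' | y A1' | x A3 y A1'; A3' -> x A3' | x z A3' | epsilon; A1' -> y x A1' | epsilon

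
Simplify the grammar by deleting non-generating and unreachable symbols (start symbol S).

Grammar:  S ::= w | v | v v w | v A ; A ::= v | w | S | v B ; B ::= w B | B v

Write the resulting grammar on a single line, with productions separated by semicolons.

S ::= w | v | v v w | v A; A ::= v | w | S

Generating nonterminals: {A, S}.
Reachable from S after that: {A, S}.
Removed useless symbols: {B} and every production mentioning them.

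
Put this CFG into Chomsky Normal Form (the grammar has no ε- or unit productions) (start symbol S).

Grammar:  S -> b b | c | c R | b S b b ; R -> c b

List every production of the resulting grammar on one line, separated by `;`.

Introduce a nonterminal for each terminal appearing in a rule of length ≥ 2: X1 → b, X2 → c.
Binarize each right-hand side of length ≥ 3 by chaining fresh nonterminals (Y1, Y2, …): affected rules were S → X1 S X1 X1.

S -> X1 X1 | c | X2 R | X1 Y1; R -> X2 X1; X1 -> b; X2 -> c; Y1 -> S Y2; Y2 -> X1 X1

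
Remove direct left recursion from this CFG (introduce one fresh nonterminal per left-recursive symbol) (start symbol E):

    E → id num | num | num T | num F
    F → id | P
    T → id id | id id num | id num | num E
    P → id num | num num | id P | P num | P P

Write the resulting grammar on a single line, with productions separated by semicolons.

Left recursion appears on P.
For P: α = {num, P}, β = {id num, num num, id P}. Rewrite as P → β P' and P' → α P' | ε.

E → id num | num | num T | num F; F → id | P; T → id id | id id num | id num | num E; P → id num P' | num num P' | id P P'; P' → num P' | P P' | eps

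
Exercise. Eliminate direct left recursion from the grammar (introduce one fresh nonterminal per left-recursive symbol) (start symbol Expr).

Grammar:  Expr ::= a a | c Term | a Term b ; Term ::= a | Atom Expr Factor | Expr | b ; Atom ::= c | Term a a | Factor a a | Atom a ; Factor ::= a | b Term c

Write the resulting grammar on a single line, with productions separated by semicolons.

Atom is directly left-recursive.
For Atom: α = {a}, β = {c, Term a a, Factor a a}. Rewrite as Atom → β Atom1 and Atom1 → α Atom1 | ε.

Expr ::= a a | c Term | a Term b; Term ::= a | Atom Expr Factor | Expr | b; Atom ::= c Atom1 | Term a a Atom1 | Factor a a Atom1; Factor ::= a | b Term c; Atom1 ::= a Atom1 | eps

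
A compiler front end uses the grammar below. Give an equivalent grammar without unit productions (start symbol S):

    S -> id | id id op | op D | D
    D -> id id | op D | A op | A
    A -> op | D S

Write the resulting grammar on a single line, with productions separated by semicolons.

Unit pairs: D ⇒* {A}; S ⇒* {A, D}.
For every A with A ⇒* B via unit rules, add B's non-unit alternatives to A; then delete every rule of the form X → Y.

S -> id id | op D | A op | id | id id op | op | D S; D -> id id | op D | A op | op | D S; A -> op | D S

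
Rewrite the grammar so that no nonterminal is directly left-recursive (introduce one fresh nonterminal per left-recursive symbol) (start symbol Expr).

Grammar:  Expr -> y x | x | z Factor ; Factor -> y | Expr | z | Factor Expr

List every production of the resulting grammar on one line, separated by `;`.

Expr -> y x | x | z Factor; Factor -> y Factor1 | Expr Factor1 | z Factor1; Factor1 -> Expr Factor1 | ε

Directly left-recursive nonterminal: Factor.
For Factor: α = {Expr}, β = {y, Expr, z}. Rewrite as Factor → β Factor1 and Factor1 → α Factor1 | ε.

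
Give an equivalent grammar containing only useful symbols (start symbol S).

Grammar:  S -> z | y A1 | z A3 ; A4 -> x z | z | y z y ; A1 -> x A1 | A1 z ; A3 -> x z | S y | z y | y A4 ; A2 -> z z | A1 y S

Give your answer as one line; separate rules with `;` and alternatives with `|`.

Generating nonterminals: {A2, A3, A4, S}.
Reachable from S after that: {A3, A4, S}.
Removed useless symbols: {A1, A2} and every production mentioning them.

S -> z | z A3; A4 -> x z | z | y z y; A3 -> x z | S y | z y | y A4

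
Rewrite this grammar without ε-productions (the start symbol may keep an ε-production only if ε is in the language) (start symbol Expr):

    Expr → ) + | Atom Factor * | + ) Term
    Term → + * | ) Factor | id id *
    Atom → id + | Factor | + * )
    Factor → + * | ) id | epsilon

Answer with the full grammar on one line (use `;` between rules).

The nullable symbols are {Atom, Factor}.
ε ∉ L(G), so no ε-production is kept.
Add the nullable-subset variants: Expr → Atom Factor * gives Atom Factor * | Atom * | Factor * | *. Term → ) Factor gives ) Factor | ).

Expr → ) + | Atom Factor * | Atom * | Factor * | * | + ) Term; Term → + * | ) Factor | ) | id id *; Atom → id + | Factor | + * ); Factor → + * | ) id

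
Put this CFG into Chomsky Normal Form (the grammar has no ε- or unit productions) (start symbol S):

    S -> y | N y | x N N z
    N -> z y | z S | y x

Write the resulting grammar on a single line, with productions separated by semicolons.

Introduce a nonterminal for each terminal appearing in a rule of length ≥ 2: X1 → y, X2 → x, X3 → z.
Binarize each right-hand side of length ≥ 3 by chaining fresh nonterminals (Y1, Y2, …): affected rules were S → X2 N N X3.

S -> y | N X1 | X2 Y1; N -> X3 X1 | X3 S | X1 X2; X1 -> y; X2 -> x; X3 -> z; Y1 -> N Y2; Y2 -> N X3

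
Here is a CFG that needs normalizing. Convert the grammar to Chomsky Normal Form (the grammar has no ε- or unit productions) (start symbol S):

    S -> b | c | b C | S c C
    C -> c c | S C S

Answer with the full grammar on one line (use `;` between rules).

Introduce a nonterminal for each terminal appearing in a rule of length ≥ 2: X1 → b, X2 → c.
Binarize each right-hand side of length ≥ 3 by chaining fresh nonterminals (Y1, Y2, …): affected rules were S → S X2 C; C → S C S.

S -> b | c | X1 C | S Y1; C -> X2 X2 | S Y2; X1 -> b; X2 -> c; Y1 -> X2 C; Y2 -> C S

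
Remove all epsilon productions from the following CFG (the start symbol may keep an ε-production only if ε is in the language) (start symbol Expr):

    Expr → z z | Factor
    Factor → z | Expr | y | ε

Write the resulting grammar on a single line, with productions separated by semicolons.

Expr → z z | Factor | ε; Factor → z | Expr | y

Nullable set = {Expr, Factor}.
ε ∈ L(G) since Expr is nullable, so keep Expr → ε.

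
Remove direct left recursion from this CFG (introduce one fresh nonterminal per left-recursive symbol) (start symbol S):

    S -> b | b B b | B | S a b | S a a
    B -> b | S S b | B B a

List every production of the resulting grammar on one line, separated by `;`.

S -> b S' | b B b S' | B S'; B -> b B' | S S b B'; S' -> a b S' | a a S' | ε; B' -> B a B' | ε

Left recursion appears on S, B.
For S: α = {a b, a a}, β = {b, b B b, B}. Rewrite as S → β S' and S' → α S' | ε.
For B: α = {B a}, β = {b, S S b}. Rewrite as B → β B' and B' → α B' | ε.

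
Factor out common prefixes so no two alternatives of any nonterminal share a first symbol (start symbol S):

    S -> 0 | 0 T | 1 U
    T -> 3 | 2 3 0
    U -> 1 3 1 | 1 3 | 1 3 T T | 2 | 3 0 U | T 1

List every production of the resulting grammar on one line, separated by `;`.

S -> 1 U | 0 S'; T -> 3 | 2 3 0; U -> 2 | 3 0 U | T 1 | 1 3 U'; S' -> ε | T; U' -> 1 | ε | T T

S has alternatives sharing prefix '0': factor to S → 0 S' with S' → ε | T.
U has alternatives sharing prefix '1 3': factor to U → 1 3 U' with U' → 1 | ε | T T.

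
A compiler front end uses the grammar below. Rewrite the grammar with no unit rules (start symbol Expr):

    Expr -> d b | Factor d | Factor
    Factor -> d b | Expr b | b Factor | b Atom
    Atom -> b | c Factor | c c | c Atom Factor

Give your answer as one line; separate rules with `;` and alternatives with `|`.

Unit pairs: Expr ⇒* {Factor}.
For every A with A ⇒* B via unit rules, add B's non-unit alternatives to A; then delete every rule of the form X → Y.

Expr -> d b | Expr b | b Factor | b Atom | Factor d; Factor -> d b | Expr b | b Factor | b Atom; Atom -> b | c Factor | c c | c Atom Factor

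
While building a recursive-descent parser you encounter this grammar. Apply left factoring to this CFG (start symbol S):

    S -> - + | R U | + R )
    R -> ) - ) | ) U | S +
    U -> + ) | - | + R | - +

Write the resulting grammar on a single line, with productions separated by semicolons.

R has alternatives sharing prefix ')': factor to R → ) R' with R' → - ) | U.
U has alternatives sharing prefix '+': factor to U → + U' with U' → ) | R.
U has alternatives sharing prefix '-': factor to U → - U'' with U'' → ε | +.

S -> - + | R U | + R ); R -> S + | ) R'; U -> + U' | - U''; R' -> - ) | U; U' -> ) | R; U'' -> ε | +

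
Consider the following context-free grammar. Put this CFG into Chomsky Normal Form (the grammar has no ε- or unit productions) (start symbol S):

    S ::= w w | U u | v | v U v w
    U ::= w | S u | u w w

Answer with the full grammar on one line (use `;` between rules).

S ::= X1 X1 | U X2 | v | X3 Y1; U ::= w | S X2 | X2 Y3; X1 ::= w; X2 ::= u; X3 ::= v; Y1 ::= U Y2; Y2 ::= X3 X1; Y3 ::= X1 X1

Introduce a nonterminal for each terminal appearing in a rule of length ≥ 2: X1 → w, X2 → u, X3 → v.
Binarize each right-hand side of length ≥ 3 by chaining fresh nonterminals (Y1, Y2, …): affected rules were S → X3 U X3 X1; U → X2 X1 X1.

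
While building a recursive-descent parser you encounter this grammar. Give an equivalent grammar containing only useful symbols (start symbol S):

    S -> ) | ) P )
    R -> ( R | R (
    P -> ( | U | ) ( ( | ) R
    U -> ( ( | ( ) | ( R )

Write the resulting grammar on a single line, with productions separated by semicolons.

S -> ) | ) P ); P -> ( | U | ) ( (; U -> ( ( | ( )

Generating nonterminals: {P, S, U}.
Reachable from S after that: {P, S, U}.
Removed useless symbols: {R} and every production mentioning them.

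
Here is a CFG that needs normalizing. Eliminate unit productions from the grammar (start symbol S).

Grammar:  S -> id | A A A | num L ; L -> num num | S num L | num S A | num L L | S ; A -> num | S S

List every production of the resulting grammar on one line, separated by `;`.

S -> id | A A A | num L; L -> num num | S num L | num S A | num L L | id | A A A | num L; A -> num | S S

Unit pairs: L ⇒* {S}.
For each unit pair (A, B), copy every non-unit production of B to A, then drop all unit productions.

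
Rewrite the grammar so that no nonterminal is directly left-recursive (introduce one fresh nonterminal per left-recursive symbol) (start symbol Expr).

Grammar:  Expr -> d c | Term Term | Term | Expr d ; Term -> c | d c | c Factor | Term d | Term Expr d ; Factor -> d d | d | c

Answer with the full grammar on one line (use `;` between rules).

Expr -> d c Expr1 | Term Term Expr1 | Term Expr1; Term -> c Term1 | d c Term1 | c Factor Term1; Factor -> d d | d | c; Expr1 -> d Expr1 | ε; Term1 -> d Term1 | Expr d Term1 | ε

Expr, Term are directly left-recursive.
For Expr: α = {d}, β = {d c, Term Term, Term}. Rewrite as Expr → β Expr1 and Expr1 → α Expr1 | ε.
For Term: α = {d, Expr d}, β = {c, d c, c Factor}. Rewrite as Term → β Term1 and Term1 → α Term1 | ε.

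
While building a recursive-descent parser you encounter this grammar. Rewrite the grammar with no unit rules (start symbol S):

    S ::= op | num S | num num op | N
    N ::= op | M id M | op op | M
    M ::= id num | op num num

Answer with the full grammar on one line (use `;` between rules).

S ::= op | num S | num num op | M id M | op op | id num | op num num; N ::= op | M id M | op op | id num | op num num; M ::= id num | op num num

Unit pairs: N ⇒* {M}; S ⇒* {M, N}.
Replace each nonterminal's rules with the union of the non-unit rules of every nonterminal it unit-derives.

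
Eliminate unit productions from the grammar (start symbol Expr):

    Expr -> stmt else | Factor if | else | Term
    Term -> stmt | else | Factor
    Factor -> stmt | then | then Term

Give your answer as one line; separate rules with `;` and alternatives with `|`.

Unit pairs: Expr ⇒* {Factor, Term}; Term ⇒* {Factor}.
For each unit pair (A, B), copy every non-unit production of B to A, then drop all unit productions.

Expr -> stmt | else | then | then Term | stmt else | Factor if; Term -> stmt | else | then | then Term; Factor -> stmt | then | then Term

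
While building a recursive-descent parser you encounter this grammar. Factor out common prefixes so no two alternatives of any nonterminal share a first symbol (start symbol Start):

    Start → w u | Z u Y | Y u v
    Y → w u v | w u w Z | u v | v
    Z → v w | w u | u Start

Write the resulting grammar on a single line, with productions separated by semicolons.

Y has alternatives sharing prefix 'w u': factor to Y → w u Y1 with Y1 → v | w Z.

Start → w u | Z u Y | Y u v; Y → u v | v | w u Y1; Z → v w | w u | u Start; Y1 → v | w Z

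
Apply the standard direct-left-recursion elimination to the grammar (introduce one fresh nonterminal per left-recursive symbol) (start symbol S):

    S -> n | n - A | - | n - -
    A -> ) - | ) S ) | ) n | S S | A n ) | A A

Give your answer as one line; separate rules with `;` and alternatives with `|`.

S -> n | n - A | - | n - -; A -> ) - A' | ) S ) A' | ) n A' | S S A'; A' -> n ) A' | A A' | ε

Left recursion appears on A.
For A: α = {n ), A}, β = {) -, ) S ), ) n, S S}. Rewrite as A → β A' and A' → α A' | ε.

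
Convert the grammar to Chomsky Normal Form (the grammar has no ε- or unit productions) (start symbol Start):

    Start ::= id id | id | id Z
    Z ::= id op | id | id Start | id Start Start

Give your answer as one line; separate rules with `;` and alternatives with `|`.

Start ::= X1 X1 | id | X1 Z; Z ::= X1 X2 | id | X1 Start | X1 Y1; X1 ::= id; X2 ::= op; Y1 ::= Start Start

Introduce a nonterminal for each terminal appearing in a rule of length ≥ 2: X1 → id, X2 → op.
Binarize each right-hand side of length ≥ 3 by chaining fresh nonterminals (Y1, Y2, …): affected rules were Z → X1 Start Start.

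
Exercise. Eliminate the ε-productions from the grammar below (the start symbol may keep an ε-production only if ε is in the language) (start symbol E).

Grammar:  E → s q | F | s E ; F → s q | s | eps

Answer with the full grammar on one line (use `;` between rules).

Nullable nonterminals: {E, F}.
ε ∈ L(G) since E is nullable, so keep E → ε.
Add the nullable-subset variants: E → s E gives s E | s.

E → s q | F | s E | s | ε; F → s q | s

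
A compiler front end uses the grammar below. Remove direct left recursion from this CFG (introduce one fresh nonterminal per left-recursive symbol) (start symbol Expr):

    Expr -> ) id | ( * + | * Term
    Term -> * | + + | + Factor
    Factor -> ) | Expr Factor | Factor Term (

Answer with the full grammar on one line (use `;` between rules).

Directly left-recursive nonterminal: Factor.
For Factor: α = {Term (}, β = {), Expr Factor}. Rewrite as Factor → β Factor1 and Factor1 → α Factor1 | ε.

Expr -> ) id | ( * + | * Term; Term -> * | + + | + Factor; Factor -> ) Factor1 | Expr Factor Factor1; Factor1 -> Term ( Factor1 | eps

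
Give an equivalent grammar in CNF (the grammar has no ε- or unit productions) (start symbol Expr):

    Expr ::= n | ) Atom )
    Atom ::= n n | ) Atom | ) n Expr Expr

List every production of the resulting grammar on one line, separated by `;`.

Introduce a nonterminal for each terminal appearing in a rule of length ≥ 2: X1 → ), X2 → n.
Binarize each right-hand side of length ≥ 3 by chaining fresh nonterminals (Y1, Y2, …): affected rules were Expr → X1 Atom X1; Atom → X1 X2 Expr Expr.

Expr ::= n | X1 Y1; Atom ::= X2 X2 | X1 Atom | X1 Y2; X1 ::= ); X2 ::= n; Y1 ::= Atom X1; Y2 ::= X2 Y3; Y3 ::= Expr Expr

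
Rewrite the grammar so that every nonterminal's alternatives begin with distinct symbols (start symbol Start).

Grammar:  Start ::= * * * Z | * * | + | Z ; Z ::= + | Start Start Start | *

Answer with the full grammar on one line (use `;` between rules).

Start has alternatives sharing prefix '* *': factor to Start → * * Start1 with Start1 → * Z | ε.

Start ::= + | Z | * * Start1; Z ::= + | Start Start Start | *; Start1 ::= * Z | ε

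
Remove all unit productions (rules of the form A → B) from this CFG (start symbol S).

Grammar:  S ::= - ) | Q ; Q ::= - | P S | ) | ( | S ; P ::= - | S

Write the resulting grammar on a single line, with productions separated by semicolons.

S ::= - ) | - | P S | ) | (; Q ::= - ) | - | P S | ) | (; P ::= - ) | - | P S | ) | (

Unit pairs: P ⇒* {Q, S}; Q ⇒* {S}; S ⇒* {Q}.
For every A with A ⇒* B via unit rules, add B's non-unit alternatives to A; then delete every rule of the form X → Y.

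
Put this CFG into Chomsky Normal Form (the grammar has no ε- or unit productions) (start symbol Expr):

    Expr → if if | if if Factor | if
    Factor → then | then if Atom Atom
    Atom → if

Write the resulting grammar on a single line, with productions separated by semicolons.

Introduce a nonterminal for each terminal appearing in a rule of length ≥ 2: X1 → if, X2 → then.
Binarize each right-hand side of length ≥ 3 by chaining fresh nonterminals (Y1, Y2, …): affected rules were Expr → X1 X1 Factor; Factor → X2 X1 Atom Atom.

Expr → X1 X1 | X1 Y1 | if; Factor → then | X2 Y2; Atom → if; X1 → if; X2 → then; Y1 → X1 Factor; Y2 → X1 Y3; Y3 → Atom Atom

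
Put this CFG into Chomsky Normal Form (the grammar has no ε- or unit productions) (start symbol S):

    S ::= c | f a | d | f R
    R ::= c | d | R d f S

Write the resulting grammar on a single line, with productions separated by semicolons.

S ::= c | X1 X2 | d | X1 R; R ::= c | d | R Y1; X1 ::= f; X2 ::= a; X3 ::= d; Y1 ::= X3 Y2; Y2 ::= X1 S

Introduce a nonterminal for each terminal appearing in a rule of length ≥ 2: X1 → f, X2 → a, X3 → d.
Binarize each right-hand side of length ≥ 3 by chaining fresh nonterminals (Y1, Y2, …): affected rules were R → R X3 X1 S.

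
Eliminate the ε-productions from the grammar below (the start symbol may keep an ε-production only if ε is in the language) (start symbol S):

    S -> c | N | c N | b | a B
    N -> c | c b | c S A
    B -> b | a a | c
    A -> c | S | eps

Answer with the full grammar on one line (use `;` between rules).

S -> c | N | c N | b | a B; N -> c | c b | c S A | c S; B -> b | a a | c; A -> c | S

Nullable set = {A}.
ε ∉ L(G), so no ε-production is kept.
Expand every rule over subsets of its nullable positions: N → c S A gives c S A | c S.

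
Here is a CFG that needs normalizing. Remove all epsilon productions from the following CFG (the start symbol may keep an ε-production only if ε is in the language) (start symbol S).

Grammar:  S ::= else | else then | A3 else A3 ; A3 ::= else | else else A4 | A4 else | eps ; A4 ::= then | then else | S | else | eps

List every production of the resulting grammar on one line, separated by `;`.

The nullable symbols are {A3, A4}.
ε ∉ L(G), so no ε-production is kept.
Expand every rule over subsets of its nullable positions: S → A3 else A3 gives A3 else A3 | A3 else | else A3. A3 → else else A4 gives else else A4 | else else.

S ::= else | else then | A3 else A3 | A3 else | else A3; A3 ::= else | else else A4 | else else | A4 else; A4 ::= then | then else | S | else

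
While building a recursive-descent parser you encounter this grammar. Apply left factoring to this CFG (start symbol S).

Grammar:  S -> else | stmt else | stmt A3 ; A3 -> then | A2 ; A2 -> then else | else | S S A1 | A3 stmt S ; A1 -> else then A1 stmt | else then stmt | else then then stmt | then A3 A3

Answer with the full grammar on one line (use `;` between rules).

S -> else | stmt S'; A3 -> then | A2; A2 -> then else | else | S S A1 | A3 stmt S; A1 -> then A3 A3 | else then A1'; S' -> else | A3; A1' -> A1 stmt | stmt | then stmt

S has alternatives sharing prefix 'stmt': factor to S → stmt S' with S' → else | A3.
A1 has alternatives sharing prefix 'else then': factor to A1 → else then A1' with A1' → A1 stmt | stmt | then stmt.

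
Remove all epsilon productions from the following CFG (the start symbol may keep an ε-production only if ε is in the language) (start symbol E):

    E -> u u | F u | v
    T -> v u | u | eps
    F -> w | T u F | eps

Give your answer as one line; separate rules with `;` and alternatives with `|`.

Nullable set = {F, T}.
ε ∉ L(G), so no ε-production is kept.
For each production, add variants omitting each subset of nullable occurrences: E → F u gives F u | u. F → T u F gives T u F | T u | u F | u.

E -> u u | F u | u | v; T -> v u | u; F -> w | T u F | T u | u F | u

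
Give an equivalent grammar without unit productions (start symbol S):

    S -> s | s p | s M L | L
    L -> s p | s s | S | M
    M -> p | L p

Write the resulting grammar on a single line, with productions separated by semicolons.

Unit pairs: L ⇒* {M, S}; S ⇒* {L, M}.
For each unit pair (A, B), copy every non-unit production of B to A, then drop all unit productions.

S -> s p | s s | s | s M L | p | L p; L -> s p | s s | s | s M L | p | L p; M -> p | L p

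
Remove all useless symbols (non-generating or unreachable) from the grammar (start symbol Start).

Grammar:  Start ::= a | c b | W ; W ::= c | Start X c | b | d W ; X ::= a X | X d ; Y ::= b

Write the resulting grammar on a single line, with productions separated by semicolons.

Generating nonterminals: {Start, W, Y}.
Reachable from Start after that: {Start, W}.
Removed useless symbols: {X, Y} and every production mentioning them.

Start ::= a | c b | W; W ::= c | b | d W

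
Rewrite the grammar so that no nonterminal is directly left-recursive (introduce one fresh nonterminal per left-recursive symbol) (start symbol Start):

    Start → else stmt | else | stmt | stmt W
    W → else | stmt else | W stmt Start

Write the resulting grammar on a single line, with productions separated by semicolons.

Start → else stmt | else | stmt | stmt W; W → else W1 | stmt else W1; W1 → stmt Start W1 | ε

Directly left-recursive nonterminal: W.
For W: α = {stmt Start}, β = {else, stmt else}. Rewrite as W → β W1 and W1 → α W1 | ε.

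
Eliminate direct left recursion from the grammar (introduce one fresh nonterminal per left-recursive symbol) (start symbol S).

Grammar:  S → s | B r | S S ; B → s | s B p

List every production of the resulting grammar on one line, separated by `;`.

Left recursion appears on S.
For S: α = {S}, β = {s, B r}. Rewrite as S → β S' and S' → α S' | ε.

S → s S' | B r S'; B → s | s B p; S' → S S' | ε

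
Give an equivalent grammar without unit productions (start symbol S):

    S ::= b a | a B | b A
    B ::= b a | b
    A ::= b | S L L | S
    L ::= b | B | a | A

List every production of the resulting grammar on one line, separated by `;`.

Unit pairs: A ⇒* {S}; L ⇒* {A, B, S}.
For every A with A ⇒* B via unit rules, add B's non-unit alternatives to A; then delete every rule of the form X → Y.

S ::= b a | a B | b A; B ::= b a | b; A ::= b a | a B | b A | b | S L L; L ::= b | a | b a | a B | b A | S L L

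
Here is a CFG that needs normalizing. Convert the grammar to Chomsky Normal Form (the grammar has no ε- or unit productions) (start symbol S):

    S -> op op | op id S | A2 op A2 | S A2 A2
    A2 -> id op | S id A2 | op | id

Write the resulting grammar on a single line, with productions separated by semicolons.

S -> X1 X1 | X1 Y1 | A2 Y2 | S Y3; A2 -> X2 X1 | S Y4 | op | id; X1 -> op; X2 -> id; Y1 -> X2 S; Y2 -> X1 A2; Y3 -> A2 A2; Y4 -> X2 A2

Introduce a nonterminal for each terminal appearing in a rule of length ≥ 2: X1 → op, X2 → id.
Binarize each right-hand side of length ≥ 3 by chaining fresh nonterminals (Y1, Y2, …): affected rules were S → X1 X2 S; S → A2 X1 A2; S → S A2 A2; A2 → S X2 A2.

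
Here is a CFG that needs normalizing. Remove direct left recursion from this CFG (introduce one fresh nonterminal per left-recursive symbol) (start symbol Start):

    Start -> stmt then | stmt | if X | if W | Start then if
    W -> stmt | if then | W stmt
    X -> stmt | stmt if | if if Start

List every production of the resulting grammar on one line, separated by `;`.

Left recursion appears on Start, W.
For Start: α = {then if}, β = {stmt then, stmt, if X, if W}. Rewrite as Start → β Start1 and Start1 → α Start1 | ε.
For W: α = {stmt}, β = {stmt, if then}. Rewrite as W → β W1 and W1 → α W1 | ε.

Start -> stmt then Start1 | stmt Start1 | if X Start1 | if W Start1; W -> stmt W1 | if then W1; X -> stmt | stmt if | if if Start; Start1 -> then if Start1 | eps; W1 -> stmt W1 | eps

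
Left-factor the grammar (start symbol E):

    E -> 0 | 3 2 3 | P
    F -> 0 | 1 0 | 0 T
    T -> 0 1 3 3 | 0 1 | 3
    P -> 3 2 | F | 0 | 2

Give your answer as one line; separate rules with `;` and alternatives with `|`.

E -> 0 | 3 2 3 | P; F -> 1 0 | 0 F'; T -> 3 | 0 1 T'; P -> 3 2 | F | 0 | 2; F' -> epsilon | T; T' -> 3 3 | epsilon

F has alternatives sharing prefix '0': factor to F → 0 F' with F' → ε | T.
T has alternatives sharing prefix '0 1': factor to T → 0 1 T' with T' → 3 3 | ε.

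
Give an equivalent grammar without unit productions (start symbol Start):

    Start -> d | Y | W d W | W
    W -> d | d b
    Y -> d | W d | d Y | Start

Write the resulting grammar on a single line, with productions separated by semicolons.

Start -> d | W d W | d b | W d | d Y; W -> d | d b; Y -> d | W d W | d b | W d | d Y

Unit pairs: Start ⇒* {W, Y}; Y ⇒* {Start, W}.
Replace each nonterminal's rules with the union of the non-unit rules of every nonterminal it unit-derives.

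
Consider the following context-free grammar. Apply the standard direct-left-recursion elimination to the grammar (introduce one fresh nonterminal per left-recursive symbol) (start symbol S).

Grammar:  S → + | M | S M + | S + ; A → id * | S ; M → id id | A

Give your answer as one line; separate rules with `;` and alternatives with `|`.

S → + S' | M S'; A → id * | S; M → id id | A; S' → M + S' | + S' | eps

Directly left-recursive nonterminal: S.
For S: α = {M +, +}, β = {+, M}. Rewrite as S → β S' and S' → α S' | ε.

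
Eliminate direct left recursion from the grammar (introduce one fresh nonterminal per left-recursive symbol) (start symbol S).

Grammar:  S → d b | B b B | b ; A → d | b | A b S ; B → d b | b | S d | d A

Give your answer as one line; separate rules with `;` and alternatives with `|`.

Directly left-recursive nonterminal: A.
For A: α = {b S}, β = {d, b}. Rewrite as A → β A' and A' → α A' | ε.

S → d b | B b B | b; A → d A' | b A'; B → d b | b | S d | d A; A' → b S A' | ε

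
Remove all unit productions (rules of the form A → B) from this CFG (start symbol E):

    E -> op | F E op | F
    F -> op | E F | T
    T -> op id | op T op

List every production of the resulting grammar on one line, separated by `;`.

E -> op | F E op | E F | op id | op T op; F -> op | E F | op id | op T op; T -> op id | op T op

Unit pairs: E ⇒* {F, T}; F ⇒* {T}.
Replace each nonterminal's rules with the union of the non-unit rules of every nonterminal it unit-derives.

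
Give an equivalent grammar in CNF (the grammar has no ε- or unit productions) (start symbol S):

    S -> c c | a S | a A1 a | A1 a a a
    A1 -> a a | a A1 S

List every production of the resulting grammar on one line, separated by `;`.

S -> X1 X1 | X2 S | X2 Y1 | A1 Y2; A1 -> X2 X2 | X2 Y4; X1 -> c; X2 -> a; Y1 -> A1 X2; Y2 -> X2 Y3; Y3 -> X2 X2; Y4 -> A1 S

Introduce a nonterminal for each terminal appearing in a rule of length ≥ 2: X1 → c, X2 → a.
Binarize each right-hand side of length ≥ 3 by chaining fresh nonterminals (Y1, Y2, …): affected rules were S → X2 A1 X2; S → A1 X2 X2 X2; A1 → X2 A1 S.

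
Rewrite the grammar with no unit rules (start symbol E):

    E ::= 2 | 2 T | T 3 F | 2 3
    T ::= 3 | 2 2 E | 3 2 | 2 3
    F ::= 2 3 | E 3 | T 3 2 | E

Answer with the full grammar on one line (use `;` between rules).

Unit pairs: F ⇒* {E}.
Replace each nonterminal's rules with the union of the non-unit rules of every nonterminal it unit-derives.

E ::= 2 | 2 T | T 3 F | 2 3; T ::= 3 | 2 2 E | 3 2 | 2 3; F ::= 2 | 2 T | T 3 F | 2 3 | E 3 | T 3 2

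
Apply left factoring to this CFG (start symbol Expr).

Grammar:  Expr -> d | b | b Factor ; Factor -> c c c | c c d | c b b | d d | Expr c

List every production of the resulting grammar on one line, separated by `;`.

Expr -> d | b Expr1; Factor -> d d | Expr c | c Factor1; Expr1 -> ε | Factor; Factor1 -> b b | c Factor11; Factor11 -> c | d

Expr has alternatives sharing prefix 'b': factor to Expr → b Expr1 with Expr1 → ε | Factor.
Factor has alternatives sharing prefix 'c': factor to Factor → c Factor1 with Factor1 → c c | c d | b b.
Factor1 has alternatives sharing prefix 'c': factor to Factor1 → c Factor11 with Factor11 → c | d.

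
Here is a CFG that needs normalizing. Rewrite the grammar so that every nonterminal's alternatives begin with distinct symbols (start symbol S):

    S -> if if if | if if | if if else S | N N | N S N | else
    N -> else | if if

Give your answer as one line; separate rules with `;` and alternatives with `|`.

S has alternatives sharing prefix 'if if': factor to S → if if S' with S' → if | ε | else S.
S has alternatives sharing prefix 'N': factor to S → N S'' with S'' → N | S N.

S -> else | if if S' | N S''; N -> else | if if; S' -> if | ε | else S; S'' -> N | S N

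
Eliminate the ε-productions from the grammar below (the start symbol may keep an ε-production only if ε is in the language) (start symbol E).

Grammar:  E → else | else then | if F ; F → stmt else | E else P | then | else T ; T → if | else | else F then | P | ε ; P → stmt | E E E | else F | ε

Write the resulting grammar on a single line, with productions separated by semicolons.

Nullable set = {P, T}.
ε ∉ L(G), so no ε-production is kept.
Expand every rule over subsets of its nullable positions: F → E else P gives E else P | E else. F → else T gives else T | else.

E → else | else then | if F; F → stmt else | E else P | E else | then | else T | else; T → if | else | else F then | P; P → stmt | E E E | else F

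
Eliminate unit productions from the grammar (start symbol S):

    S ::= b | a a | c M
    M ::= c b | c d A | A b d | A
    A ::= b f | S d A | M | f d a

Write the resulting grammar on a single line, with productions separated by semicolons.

Unit pairs: A ⇒* {M}; M ⇒* {A}.
For every A with A ⇒* B via unit rules, add B's non-unit alternatives to A; then delete every rule of the form X → Y.

S ::= b | a a | c M; M ::= b f | S d A | f d a | c b | c d A | A b d; A ::= b f | S d A | f d a | c b | c d A | A b d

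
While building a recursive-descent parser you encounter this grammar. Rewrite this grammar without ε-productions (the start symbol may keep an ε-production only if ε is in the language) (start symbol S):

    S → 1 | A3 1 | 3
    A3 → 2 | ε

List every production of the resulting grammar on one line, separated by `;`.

Nullable set = {A3}.
ε ∉ L(G), so no ε-production is kept.

S → 1 | A3 1 | 3; A3 → 2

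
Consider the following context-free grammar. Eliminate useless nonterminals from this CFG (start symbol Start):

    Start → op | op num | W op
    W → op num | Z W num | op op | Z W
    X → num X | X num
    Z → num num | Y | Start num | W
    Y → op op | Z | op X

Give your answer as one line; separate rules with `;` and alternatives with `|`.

Start → op | op num | W op; W → op num | Z W num | op op | Z W; Z → num num | Y | Start num | W; Y → op op | Z

Generating nonterminals: {Start, W, Y, Z}.
Reachable from Start after that: {Start, W, Y, Z}.
Removed useless symbols: {X} and every production mentioning them.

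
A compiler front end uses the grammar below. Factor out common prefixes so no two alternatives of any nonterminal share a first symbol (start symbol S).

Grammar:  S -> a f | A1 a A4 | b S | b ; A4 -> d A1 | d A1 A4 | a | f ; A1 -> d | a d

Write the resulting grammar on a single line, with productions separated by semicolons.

S has alternatives sharing prefix 'b': factor to S → b S' with S' → S | ε.
A4 has alternatives sharing prefix 'd A1': factor to A4 → d A1 A4' with A4' → ε | A4.

S -> a f | A1 a A4 | b S'; A4 -> a | f | d A1 A4'; A1 -> d | a d; S' -> S | epsilon; A4' -> epsilon | A4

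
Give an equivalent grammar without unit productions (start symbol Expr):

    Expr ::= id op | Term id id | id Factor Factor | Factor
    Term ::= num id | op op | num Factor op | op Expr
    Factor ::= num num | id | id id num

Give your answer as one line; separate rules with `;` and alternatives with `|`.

Unit pairs: Expr ⇒* {Factor}.
Replace each nonterminal's rules with the union of the non-unit rules of every nonterminal it unit-derives.

Expr ::= num num | id | id id num | id op | Term id id | id Factor Factor; Term ::= num id | op op | num Factor op | op Expr; Factor ::= num num | id | id id num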